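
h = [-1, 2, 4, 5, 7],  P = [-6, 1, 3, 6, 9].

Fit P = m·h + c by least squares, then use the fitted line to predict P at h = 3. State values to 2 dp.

From the data, Σh·h = 95, Σh = 17, Σ1 = 5.
Moment sums: Σh·P = 113, ΣP = 13.
So AᵀA·[m, c]ᵀ = AᵀP: [[95, 17]; [17, 5]]·[m, c]ᵀ = [113, 13]ᵀ.
Eliminating c: 5·(row 1) − 17·(row 2) gives 186·m = 5·113 − 17·13 = 344, so m = 172/93.
Then c = (13 − 17·(172/93))/5 = -343/93.
At h = 3: P̂ = (172/93)·(3) + (-343/93)·(1) = 173/93.

P̂ = 1.86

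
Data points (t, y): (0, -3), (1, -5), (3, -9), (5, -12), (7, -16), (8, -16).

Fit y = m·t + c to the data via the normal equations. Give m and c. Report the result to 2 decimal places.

m = -1.69, c = -3.40

The normal system MᵀM·[m, c]ᵀ = Mᵀy is [[148, 24]; [24, 6]]·[m, c]ᵀ = [-332, -61]ᵀ.
Eliminating c: 6·(row 1) − 24·(row 2) gives 312·m = 6·(-332) − 24·(-61) = -528, so m = -22/13.
Then c = ((-61) − 24·(-22/13))/6 = -265/78.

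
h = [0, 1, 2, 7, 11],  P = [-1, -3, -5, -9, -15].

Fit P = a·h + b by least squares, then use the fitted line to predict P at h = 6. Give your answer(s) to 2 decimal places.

P̂ = -8.72

Compute the Gram sums: Σh·h = 175, Σh = 21, Σ1 = 5.
And Σh·P = -241, ΣP = -33.
det = 175·5 − 21² = 434.
a = ((-241)·5 − 21·(-33))/434 = -256/217; b = (175·(-33) − 21·(-241))/434 = -51/31.
At h = 6: P̂ = (-256/217)·(6) + (-51/31)·(1) = -1893/217.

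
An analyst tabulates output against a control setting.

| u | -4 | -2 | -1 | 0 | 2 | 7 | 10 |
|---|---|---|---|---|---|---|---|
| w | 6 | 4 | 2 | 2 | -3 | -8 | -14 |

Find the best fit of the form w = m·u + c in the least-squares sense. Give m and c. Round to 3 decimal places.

m = -1.415, c = 0.855

Entries of AᵀA: Σu·u = 174, Σu = 12, Σ1 = 7.
And Σu·w = -236, Σw = -11.
Normal equations: [[174, 12]; [12, 7]]·[m, c]ᵀ = [-236, -11]ᵀ.
det = 174·7 − 12² = 1074.
m = ((-236)·7 − 12·(-11))/1074 = -760/537; c = (174·(-11) − 12·(-236))/1074 = 153/179.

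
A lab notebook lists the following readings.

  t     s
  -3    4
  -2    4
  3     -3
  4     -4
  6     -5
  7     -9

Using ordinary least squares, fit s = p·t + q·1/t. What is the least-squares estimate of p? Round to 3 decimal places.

p = -1.001

AᵀA·[p, q]ᵀ = Aᵀs reads: 123·p + 6·q = -138;  6·p + (457/784)·q = -313/42.
det = 123·(457/784) − 6² = 27987/784.
p = ((-138)·(457/784) − 6·(-313/42))/(27987/784) = -28010/27987; q = (123·(-313/42) − 6·(-138))/(27987/784) = -69496/27987.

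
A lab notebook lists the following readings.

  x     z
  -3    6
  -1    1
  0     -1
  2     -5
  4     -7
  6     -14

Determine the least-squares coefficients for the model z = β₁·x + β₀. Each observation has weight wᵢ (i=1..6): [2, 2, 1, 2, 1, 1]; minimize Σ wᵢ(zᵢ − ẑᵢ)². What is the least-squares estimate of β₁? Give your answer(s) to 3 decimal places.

β₁ = -2.079

Sums needed: Σwᵢ·x·x = 80, Σwᵢ·x = 6, Σwᵢ·1 = 9.
Right-hand side: Σwᵢ·x·z = -170, Σwᵢ·z = -18.
Normal equations: [[80, 6]; [6, 9]]·[β₁, β₀]ᵀ = [-170, -18]ᵀ.
Determinant 80·9 − 6² = 684.
β₁ = ((-170)·9 − 6·(-18))/684 = -79/38; β₀ = (80·(-18) − 6·(-170))/684 = -35/57.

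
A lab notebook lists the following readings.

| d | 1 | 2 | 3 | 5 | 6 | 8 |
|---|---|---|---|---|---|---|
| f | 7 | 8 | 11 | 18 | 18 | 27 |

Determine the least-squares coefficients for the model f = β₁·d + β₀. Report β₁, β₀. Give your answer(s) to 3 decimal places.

β₁ = 2.847, β₀ = 2.971

Forming XᵀX = [[139, 25]; [25, 6]] and Xᵀf = [470, 89]ᵀ gives XᵀX·[β₁, β₀]ᵀ = Xᵀf.
det = 139·6 − 25² = 209.
β₁ = (470·6 − 25·89)/209 = 595/209; β₀ = (139·89 − 25·470)/209 = 621/209.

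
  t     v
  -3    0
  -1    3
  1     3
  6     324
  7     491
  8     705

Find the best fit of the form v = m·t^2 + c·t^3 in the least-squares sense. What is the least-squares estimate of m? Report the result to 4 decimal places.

m = 2.9957

Normal-equation sums: Σt^2·t^2 = 7876, Σt^2·t^3 = 57108, Σt^3·t^3 = 427180.
For Xᵀv: Σt^2·v = 80849, Σt^3·v = 599357.
XᵀX·[m, c]ᵀ = Xᵀv becomes [[7876, 57108]; [57108, 427180]]·[m, c]ᵀ = [80849, 599357]ᵀ.
det = 7876·427180 − 57108² = 103146016.
m = (80849·427180 − 57108·599357)/103146016 = 38624533/12893252; c = (7876·599357 − 57108·80849)/103146016 = 3231595/3223313.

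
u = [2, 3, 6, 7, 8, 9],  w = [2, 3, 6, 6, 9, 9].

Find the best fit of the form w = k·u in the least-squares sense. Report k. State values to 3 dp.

The normal system XᵀX·[k]ᵀ = Xᵀw is [[243]]·[k]ᵀ = [244]ᵀ.
k = 244/243 = 1.00412.

k = 1.004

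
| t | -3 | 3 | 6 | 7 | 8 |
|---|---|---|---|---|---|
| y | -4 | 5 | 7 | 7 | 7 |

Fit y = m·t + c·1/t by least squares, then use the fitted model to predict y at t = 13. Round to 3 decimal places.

Normal-equation sums: Σt·t = 167, Σt·1/t = 5, Σ1/t·1/t = 897/3136.
For Xᵀy: Σt·y = 174, Σ1/t·y = 145/24.
Normal equations: [[167, 5]; [5, 897/3136]]·[m, c]ᵀ = [174, 145/24]ᵀ.
det = 167·(897/3136) − 5² = 71399/3136.
m = (174·(897/3136) − 5·(145/24))/(71399/3136) = 184034/214197; c = (167·(145/24) − 5·174)/(71399/3136) = 1307320/214197.
At t = 13: ŷ = (184034/214197)·(13) + (1307320/214197)·(1/13) = 10803022/928187.

ŷ = 11.639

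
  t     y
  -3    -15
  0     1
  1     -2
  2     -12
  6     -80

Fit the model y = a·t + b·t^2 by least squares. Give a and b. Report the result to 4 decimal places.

a = -1.1727, b = -2.0321

Setting ∂/∂a … = 0 gives: 50·a + 198·b = -461;  198·a + 1394·b = -3065.
Determinant 50·1394 − 198² = 30496.
a = ((-461)·1394 − 198·(-3065))/30496 = -8941/7624; b = (50·(-3065) − 198·(-461))/30496 = -15493/7624.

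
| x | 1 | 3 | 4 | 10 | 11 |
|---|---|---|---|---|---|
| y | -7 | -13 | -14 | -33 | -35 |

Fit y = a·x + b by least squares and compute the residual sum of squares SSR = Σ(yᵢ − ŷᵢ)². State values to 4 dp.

The normal equations are: 247·a + 29·b = -817;  29·a + 5·b = -102.
Determinant 247·5 − 29² = 394.
a = ((-817)·5 − 29·(-102))/394 = -1127/394; b = (247·(-102) − 29·(-817))/394 = -1501/394.
Residuals: -65/197, -120/197, 493/394, -231/394, 54/197; SSR = 971/394.

SSR = 2.4645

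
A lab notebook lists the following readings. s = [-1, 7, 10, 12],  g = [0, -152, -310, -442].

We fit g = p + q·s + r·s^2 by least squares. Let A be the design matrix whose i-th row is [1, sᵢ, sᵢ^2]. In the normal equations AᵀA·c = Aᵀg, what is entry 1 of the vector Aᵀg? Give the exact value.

-904

Entry 1 ↔ basis 1, so (Aᵀg)_{1} = Σᵢ gᵢ = (1)·(0) + (1)·(-152) + (1)·(-310) + (1)·(-442) = -904.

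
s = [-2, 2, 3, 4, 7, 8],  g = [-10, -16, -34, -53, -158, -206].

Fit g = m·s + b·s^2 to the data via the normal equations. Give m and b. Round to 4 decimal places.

m = -1.4994, b = -3.0244

Sums needed: Σs·s = 146, Σs·s^2 = 946, Σs^2·s^2 = 6866.
And Σs·g = -3080, Σs^2·g = -22184.
So XᵀX·[m, b]ᵀ = Xᵀg: [[146, 946]; [946, 6866]]·[m, b]ᵀ = [-3080, -22184]ᵀ.
det = 146·6866 − 946² = 107520.
m = ((-3080)·6866 − 946·(-22184))/107520 = -2519/1680; b = (146·(-22184) − 946·(-3080))/107520 = -5081/1680.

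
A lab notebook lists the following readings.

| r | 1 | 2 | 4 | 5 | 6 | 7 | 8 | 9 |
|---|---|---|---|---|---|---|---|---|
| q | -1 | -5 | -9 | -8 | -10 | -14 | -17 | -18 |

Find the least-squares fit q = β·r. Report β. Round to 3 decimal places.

Forming XᵀX = [[276]] and Xᵀq = [-543]ᵀ gives XᵀX·[β]ᵀ = Xᵀq.
β = (-543)/276 = -1.96739.

β = -1.967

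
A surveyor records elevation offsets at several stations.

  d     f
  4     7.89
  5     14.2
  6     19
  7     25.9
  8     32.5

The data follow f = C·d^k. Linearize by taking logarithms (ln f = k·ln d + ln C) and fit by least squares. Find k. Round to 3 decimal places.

With ln fᵢ as the transformed response and ln dᵢ as the regressor:
Over the data: Σln d = 8.8128, Σ(ln d)² = 15.8331, Σln f = 14.3988, Σln d·ln f = 25.9810.
Normal system: [[15.8331, 8.8128]; [8.8128, 5]]·[k, ln C]ᵀ = [25.9810, 14.3988]ᵀ.
Δ = 15.8331·5 − (8.8128)² = 1.4995; k = (25.9810·5 − 8.8128·14.3988)/1.4995 = 2.00788, ln C = (15.8331·14.3988 − 8.8128·25.9810)/1.4995 = -0.65927.

k = 2.008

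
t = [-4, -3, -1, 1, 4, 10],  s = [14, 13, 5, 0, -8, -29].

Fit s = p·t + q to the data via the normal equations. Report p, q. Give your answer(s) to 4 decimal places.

p = -3.0865, q = 2.7676

Entries of XᵀX: Σt·t = 143, Σt = 7, Σ1 = 6.
For Xᵀs: Σt·s = -422, Σs = -5.
Eliminating q: 6·(row 1) − 7·(row 2) gives 809·p = 6·(-422) − 7·(-5) = -2497, so p = -2497/809.
Then q = ((-5) − 7·(-2497/809))/6 = 2239/809.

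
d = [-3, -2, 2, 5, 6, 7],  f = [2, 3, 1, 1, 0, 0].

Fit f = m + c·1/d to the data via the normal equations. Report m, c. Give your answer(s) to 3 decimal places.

m = 1.237, c = -2.409

Entries of MᵀM: Σ1 = 6, Σ1/d = 37/210, Σ1/d·1/d = 30839/44100.
Moment sums: Σf = 7, Σ1/d·f = -22/15.
Eliminating c: (30839/44100)·(row 1) − (37/210)·(row 2) gives (36733/8820)·m = (30839/44100)·7 − (37/210)·(-22/15) = 32467/6300, so m = 227269/183665.
Then c = ((-22/15) − (37/210)·(227269/183665))/(30839/44100) = -88494/36733.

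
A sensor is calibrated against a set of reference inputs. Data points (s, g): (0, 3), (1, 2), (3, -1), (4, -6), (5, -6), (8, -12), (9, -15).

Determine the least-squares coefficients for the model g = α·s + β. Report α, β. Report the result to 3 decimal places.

α = -2.017, β = 3.644

The normal equations are: 196·α + 30·β = -286;  30·α + 7·β = -35.
(Σs·s = 196, Σs = 30, Σ1 = 7, Σs·g = -286, Σg = -35.)
Eliminating β: 7·(row 1) − 30·(row 2) gives 472·α = 7·(-286) − 30·(-35) = -952, so α = -119/59.
Then β = ((-35) − 30·(-119/59))/7 = 215/59.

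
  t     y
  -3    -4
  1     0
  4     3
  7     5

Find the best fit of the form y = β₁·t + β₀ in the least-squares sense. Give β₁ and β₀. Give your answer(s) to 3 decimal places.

Entries of XᵀX: Σt·t = 75, Σt = 9, Σ1 = 4.
Moment sums: Σt·y = 59, Σy = 4.
Determinant 75·4 − 9² = 219.
β₁ = (59·4 − 9·4)/219 = 200/219; β₀ = (75·4 − 9·59)/219 = -77/73.

β₁ = 0.913, β₀ = -1.055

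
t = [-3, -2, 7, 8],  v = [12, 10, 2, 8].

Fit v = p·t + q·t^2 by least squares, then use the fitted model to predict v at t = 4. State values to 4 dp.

v̂ = -4.2064

The normal equations are: 126·p + 820·q = 22;  820·p + 6594·q = 758.
Determinant 126·6594 − 820² = 158444.
p = (22·6594 − 820·758)/158444 = -119123/39611; q = (126·758 − 820·22)/158444 = 19367/39611.
At t = 4: v̂ = (-119123/39611)·(4) + (19367/39611)·(16) = -166620/39611.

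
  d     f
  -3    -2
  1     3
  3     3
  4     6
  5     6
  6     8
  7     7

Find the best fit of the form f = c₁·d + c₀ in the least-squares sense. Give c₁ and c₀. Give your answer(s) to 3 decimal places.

c₁ = 0.967, c₀ = 1.251

With design matrix M, MᵀM = [[145, 23]; [23, 7]] and Mᵀf = [169, 31]ᵀ.
det = 145·7 − 23² = 486.
c₁ = (169·7 − 23·31)/486 = 235/243; c₀ = (145·31 − 23·169)/486 = 304/243.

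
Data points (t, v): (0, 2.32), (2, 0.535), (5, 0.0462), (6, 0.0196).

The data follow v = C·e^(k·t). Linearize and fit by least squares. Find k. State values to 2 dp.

Let Y = ln v. Fitting Y = k·t + ln C by least squares:
Σt = 13.0000, Σ(t)² = 65.0000, Σln v = -6.7909, Σt·ln v = -40.2182.
Normal system: [[65.0000, 13.0000]; [13.0000, 4]]·[k, ln C]ᵀ = [-40.2182, -6.7909]ᵀ.
Solving (det = 91.0000): k = -0.79770, ln C = 0.89480.

k = -0.80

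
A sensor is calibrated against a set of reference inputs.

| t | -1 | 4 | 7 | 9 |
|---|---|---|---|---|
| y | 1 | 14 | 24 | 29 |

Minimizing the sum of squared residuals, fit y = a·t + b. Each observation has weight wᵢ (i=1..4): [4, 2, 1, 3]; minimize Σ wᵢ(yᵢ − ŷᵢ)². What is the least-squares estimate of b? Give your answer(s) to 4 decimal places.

b = 3.6285

Normal-equation sums: Σwᵢ·t·t = 328, Σwᵢ·t = 38, Σwᵢ·1 = 10.
For XᵀWy: Σwᵢ·t·y = 1059, Σwᵢ·y = 143.
XᵀWX·[a, b]ᵀ = XᵀWy becomes [[328, 38]; [38, 10]]·[a, b]ᵀ = [1059, 143]ᵀ.
Δ = 328·10 − 38² = 1836.
a = (1059·10 − 38·143)/1836 = 1289/459; b = (328·143 − 38·1059)/1836 = 3331/918.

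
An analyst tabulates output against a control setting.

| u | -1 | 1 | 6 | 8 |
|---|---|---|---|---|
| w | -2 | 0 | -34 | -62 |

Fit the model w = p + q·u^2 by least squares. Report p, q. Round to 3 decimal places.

p = 0.105, q = -0.965

The normal equations are: 4·p + 102·q = -98;  102·p + 5394·q = -5194.
(Σ1 = 4, Σu^2 = 102, Σu^2·u^2 = 5394, Σw = -98, Σu^2·w = -5194.)
det = 4·5394 − 102² = 11172.
p = ((-98)·5394 − 102·(-5194))/11172 = 2/19; q = (4·(-5194) − 102·(-98))/11172 = -55/57.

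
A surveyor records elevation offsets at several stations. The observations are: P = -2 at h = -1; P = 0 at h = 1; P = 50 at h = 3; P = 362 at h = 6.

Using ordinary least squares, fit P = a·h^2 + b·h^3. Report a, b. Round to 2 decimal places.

With design matrix X, XᵀX = [[1379, 8019]; [8019, 47387]] and XᵀP = [13480, 79544]ᵀ.
Δ = 1379·47387 − 8019² = 1042312.
a = (13480·47387 − 8019·79544)/1042312 = 114178/130289; b = (1379·79544 − 8019·13480)/1042312 = 199382/130289.

a = 0.88, b = 1.53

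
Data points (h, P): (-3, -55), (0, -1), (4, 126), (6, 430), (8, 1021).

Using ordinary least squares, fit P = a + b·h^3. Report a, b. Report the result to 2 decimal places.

Forming MᵀM = [[5, 765]; [765, 313625]] and MᵀP = [1521, 625181]ᵀ gives MᵀM·[a, b]ᵀ = MᵀP.
Eliminating b: 313625·(row 1) − 765·(row 2) gives 982900·a = 313625·1521 − 765·625181 = -1239840, so a = -61992/49145.
Then b = (625181 − 765·(-61992/49145))/313625 = 98117/49145.

a = -1.26, b = 2.00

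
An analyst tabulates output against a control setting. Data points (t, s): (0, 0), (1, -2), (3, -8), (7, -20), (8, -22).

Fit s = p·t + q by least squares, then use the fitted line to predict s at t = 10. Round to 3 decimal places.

ŝ = -28.024

Setting ∂/∂p … = 0 gives: 123·p + 19·q = -342;  19·p + 5·q = -52.
Δ = 123·5 − 19² = 254.
p = ((-342)·5 − 19·(-52))/254 = -361/127; q = (123·(-52) − 19·(-342))/254 = 51/127.
At t = 10: ŝ = (-361/127)·(10) + (51/127)·(1) = -3559/127.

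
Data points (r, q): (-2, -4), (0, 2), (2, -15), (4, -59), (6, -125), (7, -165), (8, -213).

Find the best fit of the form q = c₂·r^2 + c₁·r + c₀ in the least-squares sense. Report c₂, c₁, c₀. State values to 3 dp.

Forming AᵀA = [[8081, 1135, 173]; [1135, 173, 25]; [173, 25, 7]] and Aᵀq = [-27237, -3867, -579]ᵀ gives AᵀA·[c₂, c₁, c₀]ᵀ = Aᵀq.
Solving the 3×3 system (Gaussian elimination) gives c₂ = -88548/29827, c₁ = -94023/29827, c₀ = 8154/4261.

c₂ = -2.969, c₁ = -3.152, c₀ = 1.914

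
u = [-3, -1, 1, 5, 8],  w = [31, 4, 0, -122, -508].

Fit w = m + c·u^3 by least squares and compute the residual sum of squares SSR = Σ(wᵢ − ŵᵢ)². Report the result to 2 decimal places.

Entries of AᵀA: Σ1 = 5, Σu^3 = 610, Σu^3·u^3 = 278500.
For Aᵀw: Σw = -595, Σu^3·w = -276187.
Normal equations: [[5, 610]; [610, 278500]]·[m, c]ᵀ = [-595, -276187]ᵀ.
Eliminating c: 278500·(row 1) − 610·(row 2) gives 1020400·m = 278500·(-595) − 610·(-276187) = 2766570, so m = 276657/102040.
Then c = ((-276187) − 610·(276657/102040))/278500 = -203597/204080.
Residuals: 276047/204080, 59409/204080, -349717/204080, -1449/204080, 1571/20408; SSR = 991191/204080.

SSR = 4.86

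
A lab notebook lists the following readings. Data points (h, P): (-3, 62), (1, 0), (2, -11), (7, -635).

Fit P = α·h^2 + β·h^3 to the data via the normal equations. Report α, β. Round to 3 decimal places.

α = 0.959, β = -1.988

Forming XᵀX = [[2499, 16597]; [16597, 118443]] and XᵀP = [-30601, -219567]ᵀ gives XᵀX·[α, β]ᵀ = XᵀP.
Δ = 2499·118443 − 16597² = 20528648.
α = ((-30601)·118443 − 16597·(-219567))/20528648 = 2459907/2566081; β = (2499·(-219567) − 16597·(-30601))/20528648 = -728806/366583.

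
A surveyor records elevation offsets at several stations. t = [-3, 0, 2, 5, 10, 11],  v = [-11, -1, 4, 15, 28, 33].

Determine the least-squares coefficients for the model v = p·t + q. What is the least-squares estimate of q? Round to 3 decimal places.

Normal-equation sums: Σt·t = 259, Σt = 25, Σ1 = 6.
And Σt·v = 759, Σv = 68.
So MᵀM·[p, q]ᵀ = Mᵀv: [[259, 25]; [25, 6]]·[p, q]ᵀ = [759, 68]ᵀ.
Determinant 259·6 − 25² = 929.
p = (759·6 − 25·68)/929 = 2854/929; q = (259·68 − 25·759)/929 = -1363/929.

q = -1.467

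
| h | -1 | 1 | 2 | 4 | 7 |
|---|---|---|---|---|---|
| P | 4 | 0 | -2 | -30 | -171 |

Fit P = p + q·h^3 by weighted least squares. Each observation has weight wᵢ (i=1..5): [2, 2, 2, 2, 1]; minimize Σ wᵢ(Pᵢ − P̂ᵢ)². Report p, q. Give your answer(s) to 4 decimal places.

p = 2.0720, q = -0.5044

Entries of XᵀWX: Σwᵢ·1 = 9, Σwᵢ·h^3 = 487, Σwᵢ·h^3·h^3 = 125973.
For XᵀWP: Σwᵢ·P = -227, Σwᵢ·h^3·P = -62533.
So XᵀWX·[p, q]ᵀ = XᵀWP: [[9, 487]; [487, 125973]]·[p, q]ᵀ = [-227, -62533]ᵀ.
Determinant 9·125973 − 487² = 896588.
p = ((-227)·125973 − 487·(-62533))/896588 = 464425/224147; q = (9·(-62533) − 487·(-227))/896588 = -113062/224147.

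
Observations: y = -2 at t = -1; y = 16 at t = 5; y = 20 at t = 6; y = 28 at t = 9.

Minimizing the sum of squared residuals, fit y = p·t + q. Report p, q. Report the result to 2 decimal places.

Normal-equation sums: Σt·t = 143, Σt = 19, Σ1 = 4.
Moment sums: Σt·y = 454, Σy = 62.
So AᵀA·[p, q]ᵀ = Aᵀy: [[143, 19]; [19, 4]]·[p, q]ᵀ = [454, 62]ᵀ.
Eliminating q: 4·(row 1) − 19·(row 2) gives 211·p = 4·454 − 19·62 = 638, so p = 638/211.
Then q = (62 − 19·(638/211))/4 = 240/211.

p = 3.02, q = 1.14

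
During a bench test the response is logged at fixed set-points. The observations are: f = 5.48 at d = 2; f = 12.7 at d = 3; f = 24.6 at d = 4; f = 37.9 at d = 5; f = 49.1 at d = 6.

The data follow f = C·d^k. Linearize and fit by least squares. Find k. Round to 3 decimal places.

k = 2.039

With ln fᵢ as the transformed response and ln dᵢ as the regressor:
Σln d = 6.5793, Σ(ln d)² = 9.4099, Σln f = 14.9743, Σln d·ln f = 21.2384.
Normal system: [[9.4099, 6.5793]; [6.5793, 5]]·[k, ln C]ᵀ = [21.2384, 14.9743]ᵀ.
Solving (det = 3.7630): k = 2.03894, ln C = 0.31192.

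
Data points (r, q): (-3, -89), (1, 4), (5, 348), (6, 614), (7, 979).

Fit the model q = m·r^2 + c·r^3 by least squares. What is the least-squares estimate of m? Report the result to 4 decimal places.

m = -0.9462

Setting ∂/∂m … = 0 gives: 4404·m + 27466·c = 77978;  27466·m + 180660·c = 514328.
(Σr^2·r^2 = 4404, Σr^2·r^3 = 27466, Σr^3·r^3 = 180660, Σr^2·q = 77978, Σr^3·q = 514328.)
Eliminating c: 180660·(row 1) − 27466·(row 2) gives 41245484·m = 180660·77978 − 27466·514328 = -39027368, so m = -9756842/10311371.
Then c = (514328 − 27466·(-9756842/10311371))/180660 = 30839191/10311371.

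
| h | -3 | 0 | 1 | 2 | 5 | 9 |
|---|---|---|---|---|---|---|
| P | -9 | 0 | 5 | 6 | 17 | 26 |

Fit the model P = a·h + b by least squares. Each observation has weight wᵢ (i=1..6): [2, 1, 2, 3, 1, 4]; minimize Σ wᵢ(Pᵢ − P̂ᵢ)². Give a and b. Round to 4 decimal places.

a = 2.8802, b = 0.5503

Normal-equation sums: Σwᵢ·h·h = 381, Σwᵢ·h = 43, Σwᵢ·1 = 13.
Right-hand side: Σwᵢ·h·P = 1121, Σwᵢ·P = 131.
Normal equations: [[381, 43]; [43, 13]]·[a, b]ᵀ = [1121, 131]ᵀ.
Determinant 381·13 − 43² = 3104.
a = (1121·13 − 43·131)/3104 = 2235/776; b = (381·131 − 43·1121)/3104 = 427/776.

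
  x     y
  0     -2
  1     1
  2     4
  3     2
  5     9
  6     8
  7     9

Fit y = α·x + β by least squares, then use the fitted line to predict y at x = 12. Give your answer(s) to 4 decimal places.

Normal-equation sums: Σx·x = 124, Σx = 24, Σ1 = 7.
Right-hand side: Σx·y = 171, Σy = 31.
Normal equations: [[124, 24]; [24, 7]]·[α, β]ᵀ = [171, 31]ᵀ.
Eliminating β: 7·(row 1) − 24·(row 2) gives 292·α = 7·171 − 24·31 = 453, so α = 453/292.
Then β = (31 − 24·(453/292))/7 = -65/73.
At x = 12: ŷ = (453/292)·(12) + (-65/73)·(1) = 1294/73.

ŷ = 17.7260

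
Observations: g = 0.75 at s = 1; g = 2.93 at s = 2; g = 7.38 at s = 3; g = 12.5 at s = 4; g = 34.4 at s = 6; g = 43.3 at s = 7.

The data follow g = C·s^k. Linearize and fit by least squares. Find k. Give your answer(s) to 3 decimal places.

k = 2.114

Taking logs, ln g = k·ln s + ln C, so regress ln g on ln s.
Σln s = 6.9157, Σ(ln s)² = 10.6062, Σln g = 12.6180, Σln s·ln g = 20.1142.
Equations: 10.6062·k + 6.9157·ln C = 20.1142;  6.9157·k + 6·ln C = 12.6180.
Δ = 10.6062·6 − (6.9157)² = 15.8099; k = (20.1142·6 − 6.9157·12.6180)/15.8099 = 2.11404, ln C = (10.6062·12.6180 − 6.9157·20.1142)/15.8099 = -0.33368.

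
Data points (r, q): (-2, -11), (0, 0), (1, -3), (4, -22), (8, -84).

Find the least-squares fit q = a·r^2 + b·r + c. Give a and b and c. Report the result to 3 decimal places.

a = -1.409, b = 1.005, c = -2.264

From the data, Σr^2·r^2 = 4369, Σr^2·r = 569, Σr^2 = 85, Σr·r = 85, Σr = 11, Σ1 = 5.
And Σr^2·q = -5775, Σr·q = -741, Σq = -120.
XᵀX·[a, b, c]ᵀ = Xᵀq becomes [[4369, 569, 85]; [569, 85, 11]; [85, 11, 5]]·[a, b, c]ᵀ = [-5775, -741, -120]ᵀ.
Row-reducing yields a = -37395/26546, b = 26685/26546, c = -30048/13273.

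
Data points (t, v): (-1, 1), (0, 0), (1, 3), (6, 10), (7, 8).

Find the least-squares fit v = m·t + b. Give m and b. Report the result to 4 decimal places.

With design matrix A, AᵀA = [[87, 13]; [13, 5]] and Aᵀv = [118, 22]ᵀ.
Eliminating b: 5·(row 1) − 13·(row 2) gives 266·m = 5·118 − 13·22 = 304, so m = 8/7.
Then b = (22 − 13·(8/7))/5 = 10/7.

m = 1.1429, b = 1.4286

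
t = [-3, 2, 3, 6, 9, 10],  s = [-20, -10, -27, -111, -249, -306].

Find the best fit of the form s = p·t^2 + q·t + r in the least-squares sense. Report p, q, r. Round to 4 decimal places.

Normal-equation sums: Σt^2·t^2 = 18035, Σt^2·t = 1953, Σt^2 = 239, Σt·t = 239, Σt = 27, Σ1 = 6.
For Xᵀs: Σt^2·s = -55228, Σt·s = -6008, Σs = -723.
Inverting the 3×3 Gram matrix, [p, q, r]ᵀ = [-58995/19756, -112757/98780, 177127/49390]ᵀ.

p = -2.9862, q = -1.1415, r = 3.5863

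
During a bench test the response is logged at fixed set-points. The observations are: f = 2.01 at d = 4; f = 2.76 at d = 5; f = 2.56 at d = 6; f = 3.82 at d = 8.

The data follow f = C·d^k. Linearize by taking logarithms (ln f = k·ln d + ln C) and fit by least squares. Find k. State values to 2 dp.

k = 0.84

Linearized form: ln f = k·ln d + ln C. From the 4 transformed points,
Σln d = 6.8669, Σ(ln d)² = 12.0466, Σln f = 3.9936, Σln d·ln f = 7.0730.
Normal system: [[12.0466, 6.8669]; [6.8669, 4]]·[k, ln C]ᵀ = [7.0730, 3.9936]ᵀ.
Slope k = (n·Σln d·ln f − Σln d·Σln f)/(n·Σ(ln d)² − (Σln d)²) = (4·7.0730 − 6.8669·3.9936)/1.0316 = 0.84154; ln C = (Σln f − k·Σln d)/n = -0.44630.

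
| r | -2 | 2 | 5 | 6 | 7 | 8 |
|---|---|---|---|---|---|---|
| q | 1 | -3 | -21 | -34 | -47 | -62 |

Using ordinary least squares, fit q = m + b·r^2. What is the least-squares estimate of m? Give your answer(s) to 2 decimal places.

Setting ∂/∂m … = 0 gives: 6·m + 182·b = -166;  182·m + 8450·b = -8028.
(Σ1 = 6, Σr^2 = 182, Σr^2·r^2 = 8450, Σq = -166, Σr^2·q = -8028.)
Eliminating b: 8450·(row 1) − 182·(row 2) gives 17576·m = 8450·(-166) − 182·(-8028) = 58396, so m = 1123/338.
Then b = ((-8028) − 182·(1123/338))/8450 = -4489/4394.

m = 3.32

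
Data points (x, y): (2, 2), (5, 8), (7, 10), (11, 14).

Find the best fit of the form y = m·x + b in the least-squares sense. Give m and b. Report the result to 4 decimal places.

m = 1.2982, b = 0.3860

AᵀA·[m, b]ᵀ = Aᵀy reads: 199·m + 25·b = 268;  25·m + 4·b = 34.
det = 199·4 − 25² = 171.
m = (268·4 − 25·34)/171 = 74/57; b = (199·34 − 25·268)/171 = 22/57.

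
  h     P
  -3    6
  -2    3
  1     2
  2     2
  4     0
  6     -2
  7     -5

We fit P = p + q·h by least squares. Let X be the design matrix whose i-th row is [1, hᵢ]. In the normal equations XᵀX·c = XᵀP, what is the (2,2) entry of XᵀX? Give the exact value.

Row 2 ↔ basis h, column 2 ↔ basis h, so (XᵀX)_{2,2} = Σᵢ (h)·(h) = (-3)·(-3) + (-2)·(-2) + (1)·(1) + (2)·(2) + (4)·(4) + (6)·(6) + (7)·(7) = 119.

119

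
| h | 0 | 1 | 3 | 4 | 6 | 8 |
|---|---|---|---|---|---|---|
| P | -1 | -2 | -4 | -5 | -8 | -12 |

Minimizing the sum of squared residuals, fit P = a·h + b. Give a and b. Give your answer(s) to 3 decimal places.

a = -1.338, b = -0.426

Compute the Gram sums: Σh·h = 126, Σh = 22, Σ1 = 6.
And Σh·P = -178, ΣP = -32.
Normal equations: [[126, 22]; [22, 6]]·[a, b]ᵀ = [-178, -32]ᵀ.
Determinant 126·6 − 22² = 272.
a = ((-178)·6 − 22·(-32))/272 = -91/68; b = (126·(-32) − 22·(-178))/272 = -29/68.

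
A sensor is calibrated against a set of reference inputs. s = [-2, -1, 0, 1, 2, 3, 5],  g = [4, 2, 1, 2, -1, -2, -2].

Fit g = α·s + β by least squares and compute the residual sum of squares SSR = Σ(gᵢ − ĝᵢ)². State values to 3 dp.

Normal-equation sums: Σs·s = 44, Σs = 8, Σ1 = 7.
Right-hand side: Σs·g = -26, Σg = 4.
Determinant 44·7 − 8² = 244.
α = ((-26)·7 − 8·4)/244 = -107/122; β = (44·4 − 8·(-26))/244 = 96/61.
Residuals: 41/61, -55/122, -35/61, 159/122, -50/61, -115/122, 99/122; SSR = 299/61.

SSR = 4.902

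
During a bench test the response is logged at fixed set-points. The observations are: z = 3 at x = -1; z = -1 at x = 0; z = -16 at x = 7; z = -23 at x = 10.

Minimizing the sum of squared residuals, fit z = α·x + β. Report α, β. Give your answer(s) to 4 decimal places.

α = -2.2907, β = -0.0872

Compute the Gram sums: Σx·x = 150, Σx = 16, Σ1 = 4.
For Aᵀz: Σx·z = -345, Σz = -37.
Eliminating β: 4·(row 1) − 16·(row 2) gives 344·α = 4·(-345) − 16·(-37) = -788, so α = -197/86.
Then β = ((-37) − 16·(-197/86))/4 = -15/172.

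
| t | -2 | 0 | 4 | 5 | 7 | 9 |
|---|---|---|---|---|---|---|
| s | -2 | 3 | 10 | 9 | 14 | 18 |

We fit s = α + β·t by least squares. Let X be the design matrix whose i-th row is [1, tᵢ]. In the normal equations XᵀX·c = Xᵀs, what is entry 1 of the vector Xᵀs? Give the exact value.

52

Entry 1 ↔ basis 1, so (Xᵀs)_{1} = Σᵢ sᵢ = (1)·(-2) + (1)·(3) + (1)·(10) + (1)·(9) + (1)·(14) + (1)·(18) = 52.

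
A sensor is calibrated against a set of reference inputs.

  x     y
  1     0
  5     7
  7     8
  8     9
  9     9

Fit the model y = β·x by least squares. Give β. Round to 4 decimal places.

Entries of MᵀM: Σx·x = 220.
Moment sums: Σx·y = 244.
Normal equations: [[220]]·[β]ᵀ = [244]ᵀ.
Hence β = 244 / 220 ≈ 1.10909.

β = 1.1091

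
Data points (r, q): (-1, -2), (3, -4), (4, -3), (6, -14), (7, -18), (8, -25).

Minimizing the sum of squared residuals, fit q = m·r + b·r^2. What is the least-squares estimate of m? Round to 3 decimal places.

The normal equations are: 175·m + 1161·b = -432;  1161·m + 8131·b = -3072.
det = 175·8131 − 1161² = 75004.
m = ((-432)·8131 − 1161·(-3072))/75004 = 13500/18751; b = (175·(-3072) − 1161·(-432))/75004 = -9012/18751.

m = 0.720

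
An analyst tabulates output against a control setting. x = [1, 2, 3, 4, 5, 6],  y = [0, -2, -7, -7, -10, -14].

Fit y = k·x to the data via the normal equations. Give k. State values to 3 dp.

k = -2.055

Normal-equation sums: Σx·x = 91.
For Mᵀy: Σx·y = -187.
So MᵀM·[k]ᵀ = Mᵀy: [[91]]·[k]ᵀ = [-187]ᵀ.
Hence k = -187 / 91 ≈ -2.05495.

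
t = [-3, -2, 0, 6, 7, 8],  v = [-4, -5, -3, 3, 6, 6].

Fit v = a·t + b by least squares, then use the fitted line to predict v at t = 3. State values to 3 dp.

Forming AᵀA = [[162, 16]; [16, 6]] and Aᵀv = [130, 3]ᵀ gives AᵀA·[a, b]ᵀ = Aᵀv.
Eliminating b: 6·(row 1) − 16·(row 2) gives 716·a = 6·130 − 16·3 = 732, so a = 183/179.
Then b = (3 − 16·(183/179))/6 = -797/358.
At t = 3: v̂ = (183/179)·(3) + (-797/358)·(1) = 301/358.

v̂ = 0.841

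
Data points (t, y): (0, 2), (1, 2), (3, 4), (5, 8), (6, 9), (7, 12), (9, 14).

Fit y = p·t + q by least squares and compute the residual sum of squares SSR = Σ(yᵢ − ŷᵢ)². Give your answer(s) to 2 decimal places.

Entries of XᵀX: Σt·t = 201, Σt = 31, Σ1 = 7.
Right-hand side: Σt·y = 318, Σy = 51.
XᵀX·[p, q]ᵀ = Xᵀy becomes [[201, 31]; [31, 7]]·[p, q]ᵀ = [318, 51]ᵀ.
Eliminating q: 7·(row 1) − 31·(row 2) gives 446·p = 7·318 − 31·51 = 645, so p = 645/446.
Then q = (51 − 31·(645/446))/7 = 393/446.
Residuals: 499/446, -73/223, -272/223, -25/223, -249/446, 222/223, 23/223; SSR = 1861/446.

SSR = 4.17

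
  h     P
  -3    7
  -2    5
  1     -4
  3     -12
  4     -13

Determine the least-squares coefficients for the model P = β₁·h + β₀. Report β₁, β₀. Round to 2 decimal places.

β₁ = -3.03, β₀ = -1.58

The normal system MᵀM·[β₁, β₀]ᵀ = MᵀP is [[39, 3]; [3, 5]]·[β₁, β₀]ᵀ = [-123, -17]ᵀ.
det = 39·5 − 3² = 186.
β₁ = ((-123)·5 − 3·(-17))/186 = -94/31; β₀ = (39·(-17) − 3·(-123))/186 = -49/31.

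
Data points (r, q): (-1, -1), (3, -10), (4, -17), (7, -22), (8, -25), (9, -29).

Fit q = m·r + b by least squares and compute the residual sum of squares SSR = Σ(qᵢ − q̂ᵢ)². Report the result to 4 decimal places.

The normal equations are: 220·m + 30·b = -712;  30·m + 6·b = -104.
(Σr·r = 220, Σr = 30, Σ1 = 6, Σr·q = -712, Σq = -104.)
Eliminating b: 6·(row 1) − 30·(row 2) gives 420·m = 6·(-712) − 30·(-104) = -1152, so m = -96/35.
Then b = ((-104) − 30·(-96/35))/6 = -76/21.
Residuals: -13/105, 194/105, -253/105, 86/105, 59/105, -73/105; SSR = 1124/105.

SSR = 10.7048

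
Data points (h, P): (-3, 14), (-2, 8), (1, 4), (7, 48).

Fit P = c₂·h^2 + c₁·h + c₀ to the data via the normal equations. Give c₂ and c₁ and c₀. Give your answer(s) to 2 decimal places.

Sums needed: Σh^2·h^2 = 2499, Σh^2·h = 309, Σh^2 = 63, Σh·h = 63, Σh = 3, Σ1 = 4.
For AᵀP: Σh^2·P = 2514, Σh·P = 282, ΣP = 74.
Normal equations: [[2499, 309, 63]; [309, 63, 3]; [63, 3, 4]]·[c₂, c₁, c₀]ᵀ = [2514, 282, 74]ᵀ.
Row-reducing yields c₂ = 2515/2558, c₁ = -1299/2558, c₀ = 4343/1279.

c₂ = 0.98, c₁ = -0.51, c₀ = 3.40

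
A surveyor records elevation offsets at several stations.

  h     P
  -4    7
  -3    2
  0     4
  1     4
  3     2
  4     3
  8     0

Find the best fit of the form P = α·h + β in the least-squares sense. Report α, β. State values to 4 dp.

α = -0.3895, β = 3.6436

Setting ∂/∂α … = 0 gives: 115·α + 9·β = -12;  9·α + 7·β = 22.
(Σh·h = 115, Σh = 9, Σ1 = 7, Σh·P = -12, ΣP = 22.)
Δ = 115·7 − 9² = 724.
α = ((-12)·7 − 9·22)/724 = -141/362; β = (115·22 − 9·(-12))/724 = 1319/362.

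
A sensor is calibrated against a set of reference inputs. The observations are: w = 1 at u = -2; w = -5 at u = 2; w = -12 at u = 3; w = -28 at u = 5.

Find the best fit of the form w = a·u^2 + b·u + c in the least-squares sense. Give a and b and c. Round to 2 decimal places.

a = -0.84, b = -1.64, c = 1.13

MᵀM·[a, b, c]ᵀ = Mᵀw reads: 738·a + 152·b + 42·c = -824;  152·a + 42·b + 8·c = -188;  42·a + 8·b + 4·c = -44.
(Σu^2·u^2 = 738, Σu^2·u = 152, Σu^2 = 42, Σu·u = 42, Σu = 8, Σ1 = 4, Σu^2·w = -824, Σu·w = -188, Σw = -44.)
Inverting the 3×3 Gram matrix, [a, b, c]ᵀ = [-1306/1549, -2542/1549, 1758/1549]ᵀ.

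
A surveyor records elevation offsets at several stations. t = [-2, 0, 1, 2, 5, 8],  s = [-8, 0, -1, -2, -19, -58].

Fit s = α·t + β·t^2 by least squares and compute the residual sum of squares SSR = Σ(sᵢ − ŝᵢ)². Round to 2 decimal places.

Setting ∂/∂α … = 0 gives: 98·α + 638·β = -548;  638·α + 4754·β = -4228.
(Σt·t = 98, Σt·t^2 = 638, Σt^2·t^2 = 4754, Σt·s = -548, Σt^2·s = -4228.)
Determinant 98·4754 − 638² = 58848.
α = ((-548)·4754 − 638·(-4228))/58848 = 5767/3678; β = (98·(-4228) − 638·(-548))/58848 = -4045/3678.
Residuals: -285/613, 0, -900/613, -1355/1839, 1204/1839, -290/1839; SSR = 6194/1839.

SSR = 3.37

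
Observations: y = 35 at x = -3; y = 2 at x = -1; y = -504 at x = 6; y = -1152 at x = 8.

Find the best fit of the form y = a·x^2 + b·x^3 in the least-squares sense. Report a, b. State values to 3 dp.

Setting ∂/∂a … = 0 gives: 5474·a + 40300·b = -91555;  40300·a + 309530·b = -699635.
det = 5474·309530 − 40300² = 70277220.
a = ((-91555)·309530 − 40300·(-699635))/70277220 = -122845/60066; b = (5474·(-699635) − 40300·(-91555))/70277220 = -1557061/780858.

a = -2.045, b = -1.994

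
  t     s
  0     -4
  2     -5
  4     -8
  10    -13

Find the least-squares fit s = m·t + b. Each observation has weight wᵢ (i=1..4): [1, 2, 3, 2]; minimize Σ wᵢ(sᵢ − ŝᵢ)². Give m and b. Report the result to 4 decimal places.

With design matrix M, MᵀWM = [[256, 36]; [36, 8]] and MᵀWs = [-376, -64]ᵀ.
det = 256·8 − 36² = 752.
m = ((-376)·8 − 36·(-64))/752 = -44/47; b = (256·(-64) − 36·(-376))/752 = -178/47.

m = -0.9362, b = -3.7872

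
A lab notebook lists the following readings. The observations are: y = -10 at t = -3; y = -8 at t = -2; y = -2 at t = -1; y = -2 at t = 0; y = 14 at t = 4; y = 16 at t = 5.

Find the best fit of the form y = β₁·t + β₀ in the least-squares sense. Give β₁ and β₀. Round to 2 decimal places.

β₁ = 3.36, β₀ = -0.35

AᵀA·[β₁, β₀]ᵀ = Aᵀy reads: 55·β₁ + 3·β₀ = 184;  3·β₁ + 6·β₀ = 8.
(Σt·t = 55, Σt = 3, Σ1 = 6, Σt·y = 184, Σy = 8.)
Eliminating β₀: 6·(row 1) − 3·(row 2) gives 321·β₁ = 6·184 − 3·8 = 1080, so β₁ = 360/107.
Then β₀ = (8 − 3·(360/107))/6 = -112/321.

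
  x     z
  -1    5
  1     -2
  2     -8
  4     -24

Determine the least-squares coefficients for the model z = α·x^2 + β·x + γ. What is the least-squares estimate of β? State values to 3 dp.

β = -3.558

From the data, Σx^2·x^2 = 274, Σx^2·x = 72, Σx^2 = 22, Σx·x = 22, Σx = 6, Σ1 = 4.
Right-hand side: Σx^2·z = -413, Σx·z = -119, Σz = -29.
So AᵀA·[α, β, γ]ᵀ = Aᵀz: [[274, 72, 22]; [72, 22, 6]; [22, 6, 4]]·[α, β, γ]ᵀ = [-413, -119, -29]ᵀ.
Inverting the 3×3 Gram matrix, [α, β, γ]ᵀ = [-3/4, -185/52, 115/52]ᵀ.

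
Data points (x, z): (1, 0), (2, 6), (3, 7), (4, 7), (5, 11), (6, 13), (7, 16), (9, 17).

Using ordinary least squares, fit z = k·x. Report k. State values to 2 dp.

Normal-equation sums: Σx·x = 221.
Right-hand side: Σx·z = 459.
k = 459/221 = 2.07692.

k = 2.08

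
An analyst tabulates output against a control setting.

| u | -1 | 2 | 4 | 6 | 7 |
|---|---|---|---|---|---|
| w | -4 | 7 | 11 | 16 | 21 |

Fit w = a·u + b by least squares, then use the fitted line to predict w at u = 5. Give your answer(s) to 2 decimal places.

ŵ = 14.33

Sums needed: Σu·u = 106, Σu = 18, Σ1 = 5.
Right-hand side: Σu·w = 305, Σw = 51.
XᵀX·[a, b]ᵀ = Xᵀw becomes [[106, 18]; [18, 5]]·[a, b]ᵀ = [305, 51]ᵀ.
Δ = 106·5 − 18² = 206.
a = (305·5 − 18·51)/206 = 607/206; b = (106·51 − 18·305)/206 = -42/103.
At u = 5: ŵ = (607/206)·(5) + (-42/103)·(1) = 2951/206.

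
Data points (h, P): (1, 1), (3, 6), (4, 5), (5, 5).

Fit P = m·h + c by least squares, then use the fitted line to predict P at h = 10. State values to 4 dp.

P̂ = 11.0000

From the data, Σh·h = 51, Σh = 13, Σ1 = 4.
For AᵀP: Σh·P = 64, ΣP = 17.
So AᵀA·[m, c]ᵀ = AᵀP: [[51, 13]; [13, 4]]·[m, c]ᵀ = [64, 17]ᵀ.
Δ = 51·4 − 13² = 35.
m = (64·4 − 13·17)/35 = 1; c = (51·17 − 13·64)/35 = 1.
At h = 10: P̂ = (1)·(10) + (1)·(1) = 11.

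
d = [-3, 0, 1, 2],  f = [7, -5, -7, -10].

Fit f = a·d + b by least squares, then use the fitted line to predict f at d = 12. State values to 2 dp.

f̂ = -44.89

Setting ∂/∂a … = 0 gives: 14·a + 0·b = -48;  0·a + 4·b = -15.
(Σd·d = 14, Σd = 0, Σ1 = 4, Σd·f = -48, Σf = -15.)
Determinant 14·4 − 0² = 56.
a = ((-48)·4 − 0·(-15))/56 = -24/7; b = (14·(-15) − 0·(-48))/56 = -15/4.
At d = 12: f̂ = (-24/7)·(12) + (-15/4)·(1) = -1257/28.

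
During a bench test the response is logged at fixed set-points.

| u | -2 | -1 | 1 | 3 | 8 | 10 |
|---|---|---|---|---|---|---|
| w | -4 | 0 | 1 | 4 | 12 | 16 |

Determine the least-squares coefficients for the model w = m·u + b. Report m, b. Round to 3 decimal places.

Sums needed: Σu·u = 179, Σu = 19, Σ1 = 6.
Moment sums: Σu·w = 277, Σw = 29.
det = 179·6 − 19² = 713.
m = (277·6 − 19·29)/713 = 1111/713; b = (179·29 − 19·277)/713 = -72/713.

m = 1.558, b = -0.101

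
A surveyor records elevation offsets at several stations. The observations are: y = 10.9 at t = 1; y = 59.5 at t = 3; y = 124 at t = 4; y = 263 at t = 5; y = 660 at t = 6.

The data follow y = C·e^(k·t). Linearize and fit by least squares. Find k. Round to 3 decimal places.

Taking logs, ln y = k·t + ln C, so regress ln y on t.
Σt = 19.0000, Σ(t)² = 87.0000, Σln y = 23.3594, Σt·ln y = 100.7420.
Equations: 87.0000·k + 19.0000·ln C = 100.7420;  19.0000·k + 5·ln C = 23.3594.
Solving (det = 74.0000): k = 0.80921, ln C = 1.59690.

k = 0.809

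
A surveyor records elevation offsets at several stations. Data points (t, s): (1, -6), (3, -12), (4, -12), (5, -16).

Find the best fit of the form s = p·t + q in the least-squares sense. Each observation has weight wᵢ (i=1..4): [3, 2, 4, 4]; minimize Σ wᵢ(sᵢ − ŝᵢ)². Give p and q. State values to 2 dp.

p = -2.36, q = -3.68

Sums needed: Σwᵢ·t·t = 185, Σwᵢ·t = 45, Σwᵢ·1 = 13.
Moment sums: Σwᵢ·t·s = -602, Σwᵢ·s = -154.
MᵀWM·[p, q]ᵀ = MᵀWs becomes [[185, 45]; [45, 13]]·[p, q]ᵀ = [-602, -154]ᵀ.
Δ = 185·13 − 45² = 380.
p = ((-602)·13 − 45·(-154))/380 = -224/95; q = (185·(-154) − 45·(-602))/380 = -70/19.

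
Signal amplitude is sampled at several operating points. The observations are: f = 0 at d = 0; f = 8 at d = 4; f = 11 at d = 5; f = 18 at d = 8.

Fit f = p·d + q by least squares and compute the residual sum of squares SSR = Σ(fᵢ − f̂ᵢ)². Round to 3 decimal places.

Sums needed: Σd·d = 105, Σd = 17, Σ1 = 4.
Moment sums: Σd·f = 231, Σf = 37.
MᵀM·[p, q]ᵀ = Mᵀf becomes [[105, 17]; [17, 4]]·[p, q]ᵀ = [231, 37]ᵀ.
Determinant 105·4 − 17² = 131.
p = (231·4 − 17·37)/131 = 295/131; q = (105·37 − 17·231)/131 = -42/131.
Residuals: 42/131, -90/131, 8/131, 40/131; SSR = 88/131.

SSR = 0.672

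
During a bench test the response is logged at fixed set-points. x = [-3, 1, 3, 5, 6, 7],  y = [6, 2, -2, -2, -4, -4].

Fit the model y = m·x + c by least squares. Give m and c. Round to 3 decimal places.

AᵀA·[m, c]ᵀ = Aᵀy reads: 129·m + 19·c = -84;  19·m + 6·c = -4.
(Σx·x = 129, Σx = 19, Σ1 = 6, Σx·y = -84, Σy = -4.)
det = 129·6 − 19² = 413.
m = ((-84)·6 − 19·(-4))/413 = -428/413; c = (129·(-4) − 19·(-84))/413 = 1080/413.

m = -1.036, c = 2.615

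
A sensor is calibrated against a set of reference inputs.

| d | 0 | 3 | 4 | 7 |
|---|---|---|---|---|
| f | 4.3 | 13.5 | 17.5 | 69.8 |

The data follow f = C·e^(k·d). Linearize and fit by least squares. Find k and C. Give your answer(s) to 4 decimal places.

k = 0.3954, C = 4.0897

Let Y = ln f. Fitting Y = k·d + ln C by least squares:
AᵀA = [[74.0000, 14.0000]; [14.0000, 4]], rhs = [48.9763, 11.1691]ᵀ  (here Σd = 14.0000, Σ(d)² = 74.0000, Σln f = 11.1691, Σd·ln f = 48.9763).
Δ = 74.0000·4 − (14.0000)² = 100.0000; k = (48.9763·4 − 14.0000·11.1691)/100.0000 = 0.39537, ln C = (74.0000·11.1691 − 14.0000·48.9763)/100.0000 = 1.40848, so C = exp(1.40848) = 4.08973.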